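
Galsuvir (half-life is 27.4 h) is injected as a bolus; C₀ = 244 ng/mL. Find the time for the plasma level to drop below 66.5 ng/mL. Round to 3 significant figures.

k = ln 2 / 27.4 = 0.02530 h⁻¹
C(t) = C₀ e^(−kt)  ⇒  t = ln(C₀/C) / k
t = ln(244/66.5) / 0.02530 = 1.300 / 0.02530 ≈ 51.4 hours

51.4 hours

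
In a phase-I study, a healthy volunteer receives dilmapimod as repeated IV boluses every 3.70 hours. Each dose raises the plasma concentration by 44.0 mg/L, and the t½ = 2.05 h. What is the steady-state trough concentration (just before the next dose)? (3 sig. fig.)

k = ln 2 / 2.05 = 0.3381 h⁻¹
Fraction remaining after one interval: e^(−kτ) = e^(−0.3381 × 3.70) = 0.2862
R = 1 / (1 − 0.2862) = 1.401
Css,max = 44.0 × 1.401 = 61.64 mg/L
Css,min = Css,max × e^(−kτ) = 61.64 × 0.2862 ≈ 17.6 mg/L

17.6 mg/L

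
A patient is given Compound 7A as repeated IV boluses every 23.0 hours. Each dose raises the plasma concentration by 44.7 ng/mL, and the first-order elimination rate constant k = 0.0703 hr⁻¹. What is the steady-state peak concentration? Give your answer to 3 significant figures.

Fraction remaining after one interval: e^(−kτ) = e^(−0.07030 × 23.0) = 0.1985
R = 1 / (1 − 0.1985) = 1.248
Css,max = 44.7 × 1.248 ≈ 55.8 ng/mL

55.8 ng/mL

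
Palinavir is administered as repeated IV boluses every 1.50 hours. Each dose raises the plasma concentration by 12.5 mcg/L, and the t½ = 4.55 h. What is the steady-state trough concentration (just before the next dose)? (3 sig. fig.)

k = ln 2 / 4.55 = 0.1523 h⁻¹
Fraction remaining after one interval: e^(−kτ) = e^(−0.1523 × 1.50) = 0.7957
R = 1 / (1 − 0.7957) = 4.895
Css,max = 12.5 × 4.895 = 61.19 mcg/L
Css,min = Css,max × e^(−kτ) = 61.19 × 0.7957 ≈ 48.7 mcg/L

48.7 mcg/L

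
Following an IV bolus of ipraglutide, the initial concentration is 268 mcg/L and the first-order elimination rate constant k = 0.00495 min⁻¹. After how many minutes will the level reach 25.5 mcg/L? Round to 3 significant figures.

C(t) = C₀ e^(−kt)  ⇒  t = ln(C₀/C) / k
t = ln(268/25.5) / 0.004950 = 2.352 / 0.004950 ≈ 475 minutes

475 minutes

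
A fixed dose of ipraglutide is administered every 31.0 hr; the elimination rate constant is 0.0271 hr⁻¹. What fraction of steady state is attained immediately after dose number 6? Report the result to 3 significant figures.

0.994

f_n = 1 − e^(−nkτ) = 1 − e^(−6 × 0.02710 × 31.0) = 1 − e^(−5.041) = 1 − 0.006470 ≈ 0.994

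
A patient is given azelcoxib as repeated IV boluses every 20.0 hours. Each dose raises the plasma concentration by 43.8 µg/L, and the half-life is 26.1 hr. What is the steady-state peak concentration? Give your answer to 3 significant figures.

106 µg/L

k = ln 2 / 26.1 = 0.02656 hr⁻¹
Fraction remaining after one interval: e^(−kτ) = e^(−0.02656 × 20.0) = 0.5879
R = 1 / (1 − 0.5879) = 2.427
Css,max = 43.8 × 2.427 ≈ 106 µg/L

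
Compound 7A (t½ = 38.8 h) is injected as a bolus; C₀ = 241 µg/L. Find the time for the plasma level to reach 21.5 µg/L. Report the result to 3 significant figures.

135 hours

k = ln 2 / 38.8 = 0.01786 h⁻¹
C(t) = C₀ e^(−kt)  ⇒  t = ln(C₀/C) / k
t = ln(241/21.5) / 0.01786 = 2.417 / 0.01786 ≈ 135 hours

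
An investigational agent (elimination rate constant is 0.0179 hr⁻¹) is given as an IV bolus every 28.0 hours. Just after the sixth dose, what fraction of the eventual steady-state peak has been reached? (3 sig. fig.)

f_n = 1 − e^(−nkτ) = 1 − e^(−6 × 0.01790 × 28.0) = 1 − e^(−3.007) = 1 − 0.04943 ≈ 0.951

0.951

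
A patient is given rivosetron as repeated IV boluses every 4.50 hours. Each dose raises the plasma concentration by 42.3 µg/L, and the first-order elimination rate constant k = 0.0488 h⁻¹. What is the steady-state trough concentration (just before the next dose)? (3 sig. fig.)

Fraction remaining after one interval: e^(−kτ) = e^(−0.04880 × 4.50) = 0.8028
R = 1 / (1 − 0.8028) = 5.072
Css,max = 42.3 × 5.072 = 214.5 µg/L
Css,min = Css,max × e^(−kτ) = 214.5 × 0.8028 ≈ 172 µg/L

172 µg/L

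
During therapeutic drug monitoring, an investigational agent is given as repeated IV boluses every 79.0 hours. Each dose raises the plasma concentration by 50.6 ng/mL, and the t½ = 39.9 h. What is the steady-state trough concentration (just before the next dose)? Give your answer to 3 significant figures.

k = ln 2 / 39.9 = 0.01737 h⁻¹
Fraction remaining after one interval: e^(−kτ) = e^(−0.01737 × 79.0) = 0.2535
R = 1 / (1 − 0.2535) = 1.340
Css,max = 50.6 × 1.340 = 67.78 ng/mL
Css,min = Css,max × e^(−kτ) = 67.78 × 0.2535 ≈ 17.2 ng/mL

17.2 ng/mL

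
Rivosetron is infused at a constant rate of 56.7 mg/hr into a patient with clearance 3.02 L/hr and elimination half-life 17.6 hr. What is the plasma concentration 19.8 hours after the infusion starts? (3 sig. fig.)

10.2 µg/mL

Css = rate / CL = 56.7 / 3.02 = 18.77 µg/mL
k = ln 2 / 17.6 = 0.03938 hr⁻¹
C(t) = Css (1 − e^(−kt)) = 18.77 × (1 − e^(−0.7798)) = 18.77 × 0.5415 ≈ 10.2 µg/mL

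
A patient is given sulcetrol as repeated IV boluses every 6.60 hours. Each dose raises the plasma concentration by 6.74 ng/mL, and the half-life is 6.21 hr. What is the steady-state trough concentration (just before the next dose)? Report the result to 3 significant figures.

k = ln 2 / 6.21 = 0.1116 hr⁻¹
Fraction remaining after one interval: e^(−kτ) = e^(−0.1116 × 6.60) = 0.4787
R = 1 / (1 − 0.4787) = 1.918
Css,max = 6.74 × 1.918 = 12.93 ng/mL
Css,min = Css,max × e^(−kτ) = 12.93 × 0.4787 ≈ 6.19 ng/mL

6.19 ng/mL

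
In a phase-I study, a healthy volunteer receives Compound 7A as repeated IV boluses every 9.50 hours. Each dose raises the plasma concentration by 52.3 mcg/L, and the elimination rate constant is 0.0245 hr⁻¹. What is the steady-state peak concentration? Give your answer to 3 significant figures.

Fraction remaining after one interval: e^(−kτ) = e^(−0.02450 × 9.50) = 0.7924
R = 1 / (1 − 0.7924) = 4.816
Css,max = 52.3 × 4.816 ≈ 252 mcg/L

252 mcg/L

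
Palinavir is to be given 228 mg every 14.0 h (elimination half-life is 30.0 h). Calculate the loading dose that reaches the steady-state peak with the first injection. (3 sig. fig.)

825 mg

k = ln 2 / 30.0 = 0.02310 h⁻¹
Accumulation ratio R = 1 / (1 − e^(−kτ)) = 1 / (1 − e^(−0.02310×14.0)) = 1 / (1 − 0.7236) = 3.618
Loading dose = maintenance dose × R = 228 × 3.618 ≈ 825 mg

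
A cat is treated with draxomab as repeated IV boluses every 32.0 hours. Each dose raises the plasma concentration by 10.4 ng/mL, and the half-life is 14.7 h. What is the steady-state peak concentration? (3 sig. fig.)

13.4 ng/mL

k = ln 2 / 14.7 = 0.04715 h⁻¹
Fraction remaining after one interval: e^(−kτ) = e^(−0.04715 × 32.0) = 0.2212
R = 1 / (1 − 0.2212) = 1.284
Css,max = 10.4 × 1.284 ≈ 13.4 ng/mL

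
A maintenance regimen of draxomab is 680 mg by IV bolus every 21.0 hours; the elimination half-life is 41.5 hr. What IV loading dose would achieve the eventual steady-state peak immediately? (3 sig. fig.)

k = ln 2 / 41.5 = 0.01670 hr⁻¹
Accumulation ratio R = 1 / (1 − e^(−kτ)) = 1 / (1 − e^(−0.01670×21.0)) = 1 / (1 − 0.7042) = 3.380
Loading dose = maintenance dose × R = 680 × 3.380 ≈ 2300 mg

2300 mg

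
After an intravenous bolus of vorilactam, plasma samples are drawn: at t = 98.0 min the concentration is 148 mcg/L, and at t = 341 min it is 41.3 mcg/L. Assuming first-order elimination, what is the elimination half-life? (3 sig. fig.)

k = ln(C₁/C₂) / (t₂ − t₁) = ln(148/41.3) / (341 − 98.0)
  = 1.276 / 243.0 = 0.005252 min⁻¹
t½ = ln 2 / k = ln 2 / 0.005252 ≈ 132 minutes

132 minutes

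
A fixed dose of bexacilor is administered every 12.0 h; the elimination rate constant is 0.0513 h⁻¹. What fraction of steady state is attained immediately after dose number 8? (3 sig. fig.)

0.993

f_n = 1 − e^(−nkτ) = 1 − e^(−8 × 0.05130 × 12.0) = 1 − e^(−4.925) = 1 − 0.007264 ≈ 0.993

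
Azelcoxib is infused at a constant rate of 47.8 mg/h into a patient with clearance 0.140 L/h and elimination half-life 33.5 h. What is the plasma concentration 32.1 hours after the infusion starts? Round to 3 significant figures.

Css = rate / CL = 47.8 / 0.140 = 341.4 mg/L
k = ln 2 / 33.5 = 0.02069 h⁻¹
C(t) = Css (1 − e^(−kt)) = 341.4 × (1 − e^(−0.6642)) = 341.4 × 0.4853 ≈ 166 mg/L

166 mg/L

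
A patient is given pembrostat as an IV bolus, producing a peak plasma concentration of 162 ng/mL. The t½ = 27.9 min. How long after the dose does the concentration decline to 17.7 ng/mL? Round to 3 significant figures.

k = ln 2 / 27.9 = 0.02484 min⁻¹
C(t) = C₀ e^(−kt)  ⇒  t = ln(C₀/C) / k
t = ln(162/17.7) / 0.02484 = 2.214 / 0.02484 ≈ 89.1 minutes

89.1 minutes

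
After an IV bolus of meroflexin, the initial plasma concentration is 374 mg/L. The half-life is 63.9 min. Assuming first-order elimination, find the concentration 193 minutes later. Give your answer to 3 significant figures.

46.1 mg/L

k = ln 2 / 63.9 = 0.01085 min⁻¹
C(t) = C₀ e^(−kt) = 374 × e^(−0.01085 × 193) = 374 × e^(−2.094) = 374 × 0.1232 ≈ 46.1 mg/L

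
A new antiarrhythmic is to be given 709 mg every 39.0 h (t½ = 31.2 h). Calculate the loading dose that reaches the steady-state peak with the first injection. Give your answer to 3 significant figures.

1220 mg

k = ln 2 / 31.2 = 0.02222 h⁻¹
Accumulation ratio R = 1 / (1 − e^(−kτ)) = 1 / (1 − e^(−0.02222×39.0)) = 1 / (1 − 0.4204) = 1.725
Loading dose = maintenance dose × R = 709 × 1.725 ≈ 1220 mg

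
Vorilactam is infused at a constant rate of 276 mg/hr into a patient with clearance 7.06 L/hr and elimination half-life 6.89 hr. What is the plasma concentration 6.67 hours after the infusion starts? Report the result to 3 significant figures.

Css = rate / CL = 276 / 7.06 = 39.09 µg/mL
k = ln 2 / 6.89 = 0.1006 hr⁻¹
C(t) = Css (1 − e^(−kt)) = 39.09 × (1 − e^(−0.6710)) = 39.09 × 0.4888 ≈ 19.1 µg/mL

19.1 µg/mL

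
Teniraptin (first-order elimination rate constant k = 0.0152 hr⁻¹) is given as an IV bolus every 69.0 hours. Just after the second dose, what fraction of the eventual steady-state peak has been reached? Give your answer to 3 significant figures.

0.877

f_n = 1 − e^(−nkτ) = 1 − e^(−2 × 0.01520 × 69.0) = 1 − e^(−2.098) = 1 − 0.1228 ≈ 0.877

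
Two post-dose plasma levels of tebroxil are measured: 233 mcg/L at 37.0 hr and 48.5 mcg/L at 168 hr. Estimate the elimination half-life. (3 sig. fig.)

k = ln(C₁/C₂) / (t₂ − t₁) = ln(233/48.5) / (168 − 37.0)
  = 1.569 / 131.0 = 0.01198 hr⁻¹
t½ = ln 2 / k = ln 2 / 0.01198 ≈ 57.9 hours

57.9 hours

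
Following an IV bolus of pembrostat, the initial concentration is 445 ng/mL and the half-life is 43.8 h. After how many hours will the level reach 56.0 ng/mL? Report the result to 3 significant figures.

k = ln 2 / 43.8 = 0.01583 h⁻¹
C(t) = C₀ e^(−kt)  ⇒  t = ln(C₀/C) / k
t = ln(445/56.0) / 0.01583 = 2.073 / 0.01583 ≈ 131 hours

131 hours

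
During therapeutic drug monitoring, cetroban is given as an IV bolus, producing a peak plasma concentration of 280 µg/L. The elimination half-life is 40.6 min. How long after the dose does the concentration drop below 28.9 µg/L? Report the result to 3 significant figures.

133 minutes

k = ln 2 / 40.6 = 0.01707 min⁻¹
C(t) = C₀ e^(−kt)  ⇒  t = ln(C₀/C) / k
t = ln(280/28.9) / 0.01707 = 2.271 / 0.01707 ≈ 133 minutes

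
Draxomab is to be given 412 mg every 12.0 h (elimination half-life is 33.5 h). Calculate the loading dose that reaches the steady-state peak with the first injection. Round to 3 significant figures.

k = ln 2 / 33.5 = 0.02069 h⁻¹
Accumulation ratio R = 1 / (1 − e^(−kτ)) = 1 / (1 − e^(−0.02069×12.0)) = 1 / (1 − 0.7801) = 4.548
Loading dose = maintenance dose × R = 412 × 4.548 ≈ 1870 mg

1870 mg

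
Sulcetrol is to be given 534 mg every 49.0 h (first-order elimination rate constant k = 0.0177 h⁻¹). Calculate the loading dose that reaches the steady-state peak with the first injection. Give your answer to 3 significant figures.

921 mg

Accumulation ratio R = 1 / (1 − e^(−kτ)) = 1 / (1 − e^(−0.01770×49.0)) = 1 / (1 − 0.4201) = 1.724
Loading dose = maintenance dose × R = 534 × 1.724 ≈ 921 mg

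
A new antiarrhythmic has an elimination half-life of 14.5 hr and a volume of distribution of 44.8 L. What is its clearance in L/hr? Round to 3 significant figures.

2.14 L/hr

k = ln 2 / t½ = ln 2 / 14.5 = 0.04780 hr⁻¹
CL = k · V = 0.04780 × 44.8 ≈ 2.14 L/hr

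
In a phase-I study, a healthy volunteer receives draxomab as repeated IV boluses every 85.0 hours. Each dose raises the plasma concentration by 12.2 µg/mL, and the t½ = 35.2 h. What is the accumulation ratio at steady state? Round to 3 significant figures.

k = ln 2 / 35.2 = 0.01969 h⁻¹
Fraction remaining after one interval: e^(−kτ) = e^(−0.01969 × 85.0) = 0.1875
R = 1 / (1 − 0.1875) = 1 / 0.8125 ≈ 1.23

1.23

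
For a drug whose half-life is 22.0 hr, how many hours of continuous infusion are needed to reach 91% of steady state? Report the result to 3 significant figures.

k = ln 2 / 22.0 = 0.03151 hr⁻¹
f = 1 − e^(−kt)  ⇒  t = −ln(1 − f) / k
t = −ln(1 − 0.91) / 0.03151 = 2.408 / 0.03151 ≈ 76.4 hours

76.4 hours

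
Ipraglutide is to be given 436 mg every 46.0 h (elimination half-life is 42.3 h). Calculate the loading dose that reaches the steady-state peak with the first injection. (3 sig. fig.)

824 mg

k = ln 2 / 42.3 = 0.01639 h⁻¹
Accumulation ratio R = 1 / (1 − e^(−kτ)) = 1 / (1 − e^(−0.01639×46.0)) = 1 / (1 − 0.4706) = 1.889
Loading dose = maintenance dose × R = 436 × 1.889 ≈ 824 mg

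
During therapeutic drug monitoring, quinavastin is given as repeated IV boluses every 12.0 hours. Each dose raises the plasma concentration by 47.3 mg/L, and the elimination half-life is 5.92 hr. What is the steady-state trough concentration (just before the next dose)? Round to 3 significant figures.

k = ln 2 / 5.92 = 0.1171 hr⁻¹
Fraction remaining after one interval: e^(−kτ) = e^(−0.1171 × 12.0) = 0.2454
R = 1 / (1 − 0.2454) = 1.325
Css,max = 47.3 × 1.325 = 62.68 mg/L
Css,min = Css,max × e^(−kτ) = 62.68 × 0.2454 ≈ 15.4 mg/L

15.4 mg/L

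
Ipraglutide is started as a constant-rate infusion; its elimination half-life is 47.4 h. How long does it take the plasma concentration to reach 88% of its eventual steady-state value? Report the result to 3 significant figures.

145 hours

k = ln 2 / 47.4 = 0.01462 h⁻¹
f = 1 − e^(−kt)  ⇒  t = −ln(1 − f) / k
t = −ln(1 − 0.88) / 0.01462 = 2.120 / 0.01462 ≈ 145 hours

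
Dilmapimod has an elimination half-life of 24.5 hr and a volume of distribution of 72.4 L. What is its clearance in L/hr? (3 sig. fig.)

k = ln 2 / t½ = ln 2 / 24.5 = 0.02829 hr⁻¹
CL = k · V = 0.02829 × 72.4 ≈ 2.05 L/hr

2.05 L/hr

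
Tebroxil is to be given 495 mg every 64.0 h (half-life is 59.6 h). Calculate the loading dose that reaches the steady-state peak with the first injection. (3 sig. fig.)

k = ln 2 / 59.6 = 0.01163 h⁻¹
Accumulation ratio R = 1 / (1 − e^(−kτ)) = 1 / (1 − e^(−0.01163×64.0)) = 1 / (1 − 0.4751) = 1.905
Loading dose = maintenance dose × R = 495 × 1.905 ≈ 943 mg

943 mg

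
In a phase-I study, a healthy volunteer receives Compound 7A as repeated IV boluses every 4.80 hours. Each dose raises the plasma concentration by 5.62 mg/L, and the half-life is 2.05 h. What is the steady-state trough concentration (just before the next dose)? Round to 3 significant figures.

1.38 mg/L

k = ln 2 / 2.05 = 0.3381 h⁻¹
Fraction remaining after one interval: e^(−kτ) = e^(−0.3381 × 4.80) = 0.1973
R = 1 / (1 − 0.1973) = 1.246
Css,max = 5.62 × 1.246 = 7.001 mg/L
Css,min = Css,max × e^(−kτ) = 7.001 × 0.1973 ≈ 1.38 mg/L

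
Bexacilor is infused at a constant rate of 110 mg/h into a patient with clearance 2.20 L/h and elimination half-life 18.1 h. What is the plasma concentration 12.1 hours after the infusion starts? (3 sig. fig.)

18.5 µg/mL

Css = rate / CL = 110 / 2.20 = 50.00 µg/mL
k = ln 2 / 18.1 = 0.03830 h⁻¹
C(t) = Css (1 − e^(−kt)) = 50.00 × (1 − e^(−0.4634)) = 50.00 × 0.3708 ≈ 18.5 µg/mL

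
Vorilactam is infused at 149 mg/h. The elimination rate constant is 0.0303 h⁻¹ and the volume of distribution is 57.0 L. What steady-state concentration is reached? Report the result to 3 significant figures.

CL = k · V = 0.0303 × 57.0 = 1.727 L/h
Css = rate / CL = 149 / 1.727 ≈ 86.3 µg/mL

86.3 µg/mL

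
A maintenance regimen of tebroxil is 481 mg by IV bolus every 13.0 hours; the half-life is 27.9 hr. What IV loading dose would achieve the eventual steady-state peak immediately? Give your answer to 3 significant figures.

k = ln 2 / 27.9 = 0.02484 hr⁻¹
Accumulation ratio R = 1 / (1 − e^(−kτ)) = 1 / (1 − e^(−0.02484×13.0)) = 1 / (1 − 0.7240) = 3.623
Loading dose = maintenance dose × R = 481 × 3.623 ≈ 1740 mg

1740 mg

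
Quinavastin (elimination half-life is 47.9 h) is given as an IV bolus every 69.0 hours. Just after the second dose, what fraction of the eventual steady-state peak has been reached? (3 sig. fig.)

k = ln 2 / 47.9 = 0.01447 h⁻¹
f_n = 1 − e^(−nkτ) = 1 − e^(−2 × 0.01447 × 69.0) = 1 − e^(−1.997) = 1 − 0.1357 ≈ 0.864

0.864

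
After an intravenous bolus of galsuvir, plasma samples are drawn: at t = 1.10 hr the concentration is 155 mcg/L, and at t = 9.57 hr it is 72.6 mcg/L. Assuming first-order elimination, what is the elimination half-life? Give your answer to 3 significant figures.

7.74 hours

k = ln(C₁/C₂) / (t₂ − t₁) = ln(155/72.6) / (9.57 − 1.10)
  = 0.7585 / 8.470 = 0.08955 hr⁻¹
t½ = ln 2 / k = ln 2 / 0.08955 ≈ 7.74 hours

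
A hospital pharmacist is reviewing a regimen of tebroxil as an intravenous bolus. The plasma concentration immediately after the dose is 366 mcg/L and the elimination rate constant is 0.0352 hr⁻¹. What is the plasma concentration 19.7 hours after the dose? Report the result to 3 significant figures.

183 mcg/L

C(t) = C₀ e^(−kt) = 366 × e^(−0.03520 × 19.7) = 366 × e^(−0.6934) = 366 × 0.4999 ≈ 183 mcg/L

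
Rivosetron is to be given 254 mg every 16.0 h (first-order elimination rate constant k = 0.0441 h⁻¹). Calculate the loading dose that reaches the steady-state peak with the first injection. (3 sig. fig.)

502 mg

Accumulation ratio R = 1 / (1 − e^(−kτ)) = 1 / (1 − e^(−0.04410×16.0)) = 1 / (1 − 0.4938) = 1.976
Loading dose = maintenance dose × R = 254 × 1.976 ≈ 502 mg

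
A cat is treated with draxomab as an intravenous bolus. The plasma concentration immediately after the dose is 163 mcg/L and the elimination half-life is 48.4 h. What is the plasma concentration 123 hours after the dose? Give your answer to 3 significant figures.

28.0 mcg/L

k = ln 2 / 48.4 = 0.01432 h⁻¹
123 h is 2.541 half-lives, so C = 163 × (1/2)^2.541 = 163 × 0.1718 ≈ 28.0 mcg/L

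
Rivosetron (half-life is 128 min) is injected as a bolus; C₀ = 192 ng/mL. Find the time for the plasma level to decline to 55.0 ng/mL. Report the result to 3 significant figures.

k = ln 2 / 128 = 0.005415 min⁻¹
C(t) = C₀ e^(−kt)  ⇒  t = ln(C₀/C) / k
t = ln(192/55.0) / 0.005415 = 1.250 / 0.005415 ≈ 231 minutes

231 minutes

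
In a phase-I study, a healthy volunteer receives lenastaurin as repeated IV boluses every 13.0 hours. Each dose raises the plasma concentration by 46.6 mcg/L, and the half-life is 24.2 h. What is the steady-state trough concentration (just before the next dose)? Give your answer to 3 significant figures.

103 mcg/L

k = ln 2 / 24.2 = 0.02864 h⁻¹
Fraction remaining after one interval: e^(−kτ) = e^(−0.02864 × 13.0) = 0.6891
R = 1 / (1 − 0.6891) = 3.217
Css,max = 46.6 × 3.217 = 149.9 mcg/L
Css,min = Css,max × e^(−kτ) = 149.9 × 0.6891 ≈ 103 mcg/L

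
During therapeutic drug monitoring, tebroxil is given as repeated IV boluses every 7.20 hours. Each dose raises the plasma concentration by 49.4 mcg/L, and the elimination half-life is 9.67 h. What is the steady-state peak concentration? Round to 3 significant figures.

k = ln 2 / 9.67 = 0.07168 h⁻¹
Fraction remaining after one interval: e^(−kτ) = e^(−0.07168 × 7.20) = 0.5968
R = 1 / (1 − 0.5968) = 2.480
Css,max = 49.4 × 2.480 ≈ 123 mcg/L

123 mcg/L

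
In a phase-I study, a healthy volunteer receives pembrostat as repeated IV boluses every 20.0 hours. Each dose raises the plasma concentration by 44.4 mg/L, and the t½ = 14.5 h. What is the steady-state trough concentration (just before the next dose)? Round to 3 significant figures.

27.7 mg/L

k = ln 2 / 14.5 = 0.04780 h⁻¹
Fraction remaining after one interval: e^(−kτ) = e^(−0.04780 × 20.0) = 0.3844
R = 1 / (1 − 0.3844) = 1.624
Css,max = 44.4 × 1.624 = 72.13 mg/L
Css,min = Css,max × e^(−kτ) = 72.13 × 0.3844 ≈ 27.7 mg/L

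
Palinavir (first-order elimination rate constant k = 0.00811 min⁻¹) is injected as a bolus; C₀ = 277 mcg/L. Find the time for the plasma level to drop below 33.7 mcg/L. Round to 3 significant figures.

C(t) = C₀ e^(−kt)  ⇒  t = ln(C₀/C) / k
t = ln(277/33.7) / 0.008110 = 2.107 / 0.008110 ≈ 260 minutes

260 minutes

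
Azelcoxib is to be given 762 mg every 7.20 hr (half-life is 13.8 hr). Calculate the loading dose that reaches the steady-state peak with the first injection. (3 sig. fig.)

2510 mg

k = ln 2 / 13.8 = 0.05023 hr⁻¹
Accumulation ratio R = 1 / (1 − e^(−kτ)) = 1 / (1 − e^(−0.05023×7.20)) = 1 / (1 − 0.6965) = 3.295
Loading dose = maintenance dose × R = 762 × 3.295 ≈ 2510 mg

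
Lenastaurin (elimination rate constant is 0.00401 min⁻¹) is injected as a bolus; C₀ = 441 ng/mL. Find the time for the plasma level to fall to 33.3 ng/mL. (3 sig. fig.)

644 minutes

C(t) = C₀ e^(−kt)  ⇒  t = ln(C₀/C) / k
t = ln(441/33.3) / 0.004010 = 2.583 / 0.004010 ≈ 644 minutes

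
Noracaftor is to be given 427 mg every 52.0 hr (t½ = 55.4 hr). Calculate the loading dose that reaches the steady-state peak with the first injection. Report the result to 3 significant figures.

k = ln 2 / 55.4 = 0.01251 hr⁻¹
Accumulation ratio R = 1 / (1 − e^(−kτ)) = 1 / (1 − e^(−0.01251×52.0)) = 1 / (1 − 0.5217) = 2.091
Loading dose = maintenance dose × R = 427 × 2.091 ≈ 893 mg

893 mg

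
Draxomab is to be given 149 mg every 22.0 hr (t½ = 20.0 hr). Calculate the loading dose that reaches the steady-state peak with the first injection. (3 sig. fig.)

279 mg

k = ln 2 / 20.0 = 0.03466 hr⁻¹
Accumulation ratio R = 1 / (1 − e^(−kτ)) = 1 / (1 − e^(−0.03466×22.0)) = 1 / (1 − 0.4665) = 1.874
Loading dose = maintenance dose × R = 149 × 1.874 ≈ 279 mg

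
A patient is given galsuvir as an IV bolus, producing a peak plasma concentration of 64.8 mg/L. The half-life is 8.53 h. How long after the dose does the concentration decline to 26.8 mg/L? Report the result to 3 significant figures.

10.9 hours

k = ln 2 / 8.53 = 0.08126 h⁻¹
C(t) = C₀ e^(−kt)  ⇒  t = ln(C₀/C) / k
t = ln(64.8/26.8) / 0.08126 = 0.8829 / 0.08126 ≈ 10.9 hours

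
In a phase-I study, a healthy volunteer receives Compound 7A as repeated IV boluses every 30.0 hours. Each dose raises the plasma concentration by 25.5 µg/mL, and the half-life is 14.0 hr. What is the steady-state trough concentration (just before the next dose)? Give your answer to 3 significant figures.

7.46 µg/mL

k = ln 2 / 14.0 = 0.04951 hr⁻¹
Fraction remaining after one interval: e^(−kτ) = e^(−0.04951 × 30.0) = 0.2264
R = 1 / (1 − 0.2264) = 1.293
Css,max = 25.5 × 1.293 = 32.96 µg/mL
Css,min = Css,max × e^(−kτ) = 32.96 × 0.2264 ≈ 7.46 µg/mL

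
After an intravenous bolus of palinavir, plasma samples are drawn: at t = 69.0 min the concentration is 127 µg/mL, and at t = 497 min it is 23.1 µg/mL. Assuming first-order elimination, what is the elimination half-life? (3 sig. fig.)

174 minutes

k = ln(C₁/C₂) / (t₂ − t₁) = ln(127/23.1) / (497 − 69.0)
  = 1.704 / 428.0 = 0.003982 min⁻¹
t½ = ln 2 / k = ln 2 / 0.003982 ≈ 174 minutes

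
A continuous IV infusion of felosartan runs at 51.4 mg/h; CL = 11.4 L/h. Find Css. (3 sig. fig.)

Css = infusion rate / CL = 51.4 / 11.4 ≈ 4.51 µg/mL

4.51 µg/mL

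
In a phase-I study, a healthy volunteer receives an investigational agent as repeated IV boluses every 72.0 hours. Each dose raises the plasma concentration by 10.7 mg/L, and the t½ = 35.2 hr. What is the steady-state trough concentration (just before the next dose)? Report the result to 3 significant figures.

3.42 mg/L

k = ln 2 / 35.2 = 0.01969 hr⁻¹
Fraction remaining after one interval: e^(−kτ) = e^(−0.01969 × 72.0) = 0.2422
R = 1 / (1 − 0.2422) = 1.320
Css,max = 10.7 × 1.320 = 14.12 mg/L
Css,min = Css,max × e^(−kτ) = 14.12 × 0.2422 ≈ 3.42 mg/L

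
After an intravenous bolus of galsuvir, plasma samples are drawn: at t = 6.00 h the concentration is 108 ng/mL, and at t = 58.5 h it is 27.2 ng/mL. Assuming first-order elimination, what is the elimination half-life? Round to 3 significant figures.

k = ln(C₁/C₂) / (t₂ − t₁) = ln(108/27.2) / (58.5 − 6.00)
  = 1.379 / 52.50 = 0.02627 h⁻¹
t½ = ln 2 / k = ln 2 / 0.02627 ≈ 26.4 hours

26.4 hours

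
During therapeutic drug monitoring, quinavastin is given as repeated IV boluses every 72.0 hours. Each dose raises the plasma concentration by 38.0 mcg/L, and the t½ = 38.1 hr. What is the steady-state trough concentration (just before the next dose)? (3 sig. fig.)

14.0 mcg/L

k = ln 2 / 38.1 = 0.01819 hr⁻¹
Fraction remaining after one interval: e^(−kτ) = e^(−0.01819 × 72.0) = 0.2699
R = 1 / (1 − 0.2699) = 1.370
Css,max = 38.0 × 1.370 = 52.04 mcg/L
Css,min = Css,max × e^(−kτ) = 52.04 × 0.2699 ≈ 14.0 mcg/L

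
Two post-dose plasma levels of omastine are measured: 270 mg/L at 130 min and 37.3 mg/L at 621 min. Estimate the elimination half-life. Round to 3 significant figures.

k = ln(C₁/C₂) / (t₂ − t₁) = ln(270/37.3) / (621 − 130)
  = 1.979 / 491.0 = 0.004031 min⁻¹
t½ = ln 2 / k = ln 2 / 0.004031 ≈ 172 minutes

172 minutes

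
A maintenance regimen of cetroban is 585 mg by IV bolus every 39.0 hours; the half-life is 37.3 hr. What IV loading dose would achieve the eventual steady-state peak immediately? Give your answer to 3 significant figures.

1130 mg

k = ln 2 / 37.3 = 0.01858 hr⁻¹
Accumulation ratio R = 1 / (1 − e^(−kτ)) = 1 / (1 − e^(−0.01858×39.0)) = 1 / (1 − 0.4845) = 1.940
Loading dose = maintenance dose × R = 585 × 1.940 ≈ 1130 mg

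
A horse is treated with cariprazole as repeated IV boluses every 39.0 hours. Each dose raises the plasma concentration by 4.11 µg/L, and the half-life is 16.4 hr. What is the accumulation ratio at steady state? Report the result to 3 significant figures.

k = ln 2 / 16.4 = 0.04227 hr⁻¹
Fraction remaining after one interval: e^(−kτ) = e^(−0.04227 × 39.0) = 0.1924
R = 1 / (1 − 0.1924) = 1 / 0.8076 ≈ 1.24

1.24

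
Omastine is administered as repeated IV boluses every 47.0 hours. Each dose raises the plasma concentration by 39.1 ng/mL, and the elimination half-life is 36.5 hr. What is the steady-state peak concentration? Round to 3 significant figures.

66.2 ng/mL

k = ln 2 / 36.5 = 0.01899 hr⁻¹
Fraction remaining after one interval: e^(−kτ) = e^(−0.01899 × 47.0) = 0.4096
R = 1 / (1 − 0.4096) = 1.694
Css,max = 39.1 × 1.694 ≈ 66.2 ng/mL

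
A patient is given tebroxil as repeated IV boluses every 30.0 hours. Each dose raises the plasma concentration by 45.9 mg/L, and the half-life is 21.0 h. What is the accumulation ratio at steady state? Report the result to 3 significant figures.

k = ln 2 / 21.0 = 0.03301 h⁻¹
Fraction remaining after one interval: e^(−kτ) = e^(−0.03301 × 30.0) = 0.3715
R = 1 / (1 − 0.3715) = 1 / 0.6285 ≈ 1.59

1.59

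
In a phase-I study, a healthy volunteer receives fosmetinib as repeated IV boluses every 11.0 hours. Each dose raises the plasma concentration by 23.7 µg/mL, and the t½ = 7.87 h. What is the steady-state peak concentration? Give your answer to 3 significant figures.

38.2 µg/mL

k = ln 2 / 7.87 = 0.08807 h⁻¹
Fraction remaining after one interval: e^(−kτ) = e^(−0.08807 × 11.0) = 0.3795
R = 1 / (1 − 0.3795) = 1.612
Css,max = 23.7 × 1.612 ≈ 38.2 µg/mL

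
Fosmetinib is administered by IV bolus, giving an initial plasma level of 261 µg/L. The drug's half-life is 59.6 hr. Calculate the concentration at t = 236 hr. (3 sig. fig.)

16.8 µg/L

k = ln 2 / 59.6 = 0.01163 hr⁻¹
C(t) = C₀ e^(−kt) = 261 × e^(−0.01163 × 236) = 261 × e^(−2.745) = 261 × 0.06427 ≈ 16.8 µg/L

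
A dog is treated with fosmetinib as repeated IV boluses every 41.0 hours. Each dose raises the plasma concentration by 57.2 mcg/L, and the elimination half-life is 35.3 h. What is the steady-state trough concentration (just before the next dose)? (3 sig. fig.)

k = ln 2 / 35.3 = 0.01964 h⁻¹
Fraction remaining after one interval: e^(−kτ) = e^(−0.01964 × 41.0) = 0.4471
R = 1 / (1 − 0.4471) = 1.809
Css,max = 57.2 × 1.809 = 103.4 mcg/L
Css,min = Css,max × e^(−kτ) = 103.4 × 0.4471 ≈ 46.2 mcg/L

46.2 mcg/L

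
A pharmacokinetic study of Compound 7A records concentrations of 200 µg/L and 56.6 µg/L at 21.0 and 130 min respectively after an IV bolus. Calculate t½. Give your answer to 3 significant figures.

59.9 minutes

k = ln(C₁/C₂) / (t₂ − t₁) = ln(200/56.6) / (130 − 21.0)
  = 1.262 / 109.0 = 0.01158 min⁻¹
t½ = ln 2 / k = ln 2 / 0.01158 ≈ 59.9 minutes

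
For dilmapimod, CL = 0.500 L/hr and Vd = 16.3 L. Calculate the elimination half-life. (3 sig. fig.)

22.6 hours

k = CL / V = 0.500 / 16.3 = 0.03067 hr⁻¹
t½ = ln 2 / k = ln 2 / 0.03067 ≈ 22.6 hours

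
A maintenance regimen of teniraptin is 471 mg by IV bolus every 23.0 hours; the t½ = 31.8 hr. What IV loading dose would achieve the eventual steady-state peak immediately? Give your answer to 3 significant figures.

k = ln 2 / 31.8 = 0.02180 hr⁻¹
Accumulation ratio R = 1 / (1 − e^(−kτ)) = 1 / (1 − e^(−0.02180×23.0)) = 1 / (1 − 0.6057) = 2.536
Loading dose = maintenance dose × R = 471 × 2.536 ≈ 1190 mg

1190 mg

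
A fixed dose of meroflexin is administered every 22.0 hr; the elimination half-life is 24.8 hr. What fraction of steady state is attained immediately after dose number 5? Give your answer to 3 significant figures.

0.954

k = ln 2 / 24.8 = 0.02795 hr⁻¹
f_n = 1 − e^(−nkτ) = 1 − e^(−5 × 0.02795 × 22.0) = 1 − e^(−3.074) = 1 − 0.04622 ≈ 0.954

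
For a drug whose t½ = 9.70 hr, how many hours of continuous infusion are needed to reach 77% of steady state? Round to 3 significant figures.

20.6 hours

k = ln 2 / 9.70 = 0.07146 hr⁻¹
f = 1 − e^(−kt)  ⇒  t = −ln(1 − f) / k
t = −ln(1 − 0.77) / 0.07146 = 1.470 / 0.07146 ≈ 20.6 hours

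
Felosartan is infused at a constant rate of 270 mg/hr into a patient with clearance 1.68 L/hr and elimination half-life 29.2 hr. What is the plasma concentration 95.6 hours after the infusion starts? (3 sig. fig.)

Css = rate / CL = 270 / 1.68 = 160.7 mg/L
k = ln 2 / 29.2 = 0.02374 hr⁻¹
C(t) = Css (1 − e^(−kt)) = 160.7 × (1 − e^(−2.269)) = 160.7 × 0.8966 ≈ 144 mg/L

144 mg/L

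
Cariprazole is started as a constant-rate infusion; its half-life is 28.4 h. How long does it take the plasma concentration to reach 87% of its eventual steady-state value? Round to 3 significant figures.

83.6 hours

k = ln 2 / 28.4 = 0.02441 h⁻¹
f = 1 − e^(−kt)  ⇒  t = −ln(1 − f) / k
t = −ln(1 − 0.87) / 0.02441 = 2.040 / 0.02441 ≈ 83.6 hours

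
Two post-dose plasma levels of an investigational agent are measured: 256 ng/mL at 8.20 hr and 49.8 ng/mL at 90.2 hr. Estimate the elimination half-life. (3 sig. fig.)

34.7 hours

k = ln(C₁/C₂) / (t₂ − t₁) = ln(256/49.8) / (90.2 − 8.20)
  = 1.637 / 82.00 = 0.01997 hr⁻¹
t½ = ln 2 / k = ln 2 / 0.01997 ≈ 34.7 hours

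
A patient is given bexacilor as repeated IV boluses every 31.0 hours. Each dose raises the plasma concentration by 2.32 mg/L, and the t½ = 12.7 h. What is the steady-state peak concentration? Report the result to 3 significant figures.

2.84 mg/L

k = ln 2 / 12.7 = 0.05458 h⁻¹
Fraction remaining after one interval: e^(−kτ) = e^(−0.05458 × 31.0) = 0.1842
R = 1 / (1 − 0.1842) = 1.226
Css,max = 2.32 × 1.226 ≈ 2.84 mg/L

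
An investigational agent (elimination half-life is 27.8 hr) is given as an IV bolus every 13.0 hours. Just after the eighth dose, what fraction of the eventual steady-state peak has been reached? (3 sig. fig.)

0.925

k = ln 2 / 27.8 = 0.02493 hr⁻¹
f_n = 1 − e^(−nkτ) = 1 − e^(−8 × 0.02493 × 13.0) = 1 − e^(−2.593) = 1 − 0.07479 ≈ 0.925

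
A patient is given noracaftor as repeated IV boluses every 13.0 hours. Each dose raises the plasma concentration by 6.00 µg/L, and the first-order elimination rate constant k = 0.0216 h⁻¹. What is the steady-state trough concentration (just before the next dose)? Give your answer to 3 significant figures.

18.5 µg/L

Fraction remaining after one interval: e^(−kτ) = e^(−0.02160 × 13.0) = 0.7552
R = 1 / (1 − 0.7552) = 4.085
Css,max = 6.00 × 4.085 = 24.51 µg/L
Css,min = Css,max × e^(−kτ) = 24.51 × 0.7552 ≈ 18.5 µg/L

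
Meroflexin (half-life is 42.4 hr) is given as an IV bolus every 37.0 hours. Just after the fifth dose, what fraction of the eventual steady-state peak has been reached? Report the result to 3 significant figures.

0.951

k = ln 2 / 42.4 = 0.01635 hr⁻¹
f_n = 1 − e^(−nkτ) = 1 − e^(−5 × 0.01635 × 37.0) = 1 − e^(−3.024) = 1 − 0.04859 ≈ 0.951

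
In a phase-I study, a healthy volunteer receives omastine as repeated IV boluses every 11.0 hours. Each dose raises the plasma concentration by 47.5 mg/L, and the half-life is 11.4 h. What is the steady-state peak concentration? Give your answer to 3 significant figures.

k = ln 2 / 11.4 = 0.06080 h⁻¹
Fraction remaining after one interval: e^(−kτ) = e^(−0.06080 × 11.0) = 0.5123
R = 1 / (1 − 0.5123) = 2.050
Css,max = 47.5 × 2.050 ≈ 97.4 mg/L

97.4 mg/L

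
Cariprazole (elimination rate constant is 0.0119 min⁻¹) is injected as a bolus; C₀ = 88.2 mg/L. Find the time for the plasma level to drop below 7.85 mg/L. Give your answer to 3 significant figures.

C(t) = C₀ e^(−kt)  ⇒  t = ln(C₀/C) / k
t = ln(88.2/7.85) / 0.01190 = 2.419 / 0.01190 ≈ 203 minutes

203 minutes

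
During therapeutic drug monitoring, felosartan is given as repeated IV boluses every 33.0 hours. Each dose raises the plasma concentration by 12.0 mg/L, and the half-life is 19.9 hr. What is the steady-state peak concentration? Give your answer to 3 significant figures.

17.6 mg/L

k = ln 2 / 19.9 = 0.03483 hr⁻¹
Fraction remaining after one interval: e^(−kτ) = e^(−0.03483 × 33.0) = 0.3168
R = 1 / (1 − 0.3168) = 1.464
Css,max = 12.0 × 1.464 ≈ 17.6 mg/L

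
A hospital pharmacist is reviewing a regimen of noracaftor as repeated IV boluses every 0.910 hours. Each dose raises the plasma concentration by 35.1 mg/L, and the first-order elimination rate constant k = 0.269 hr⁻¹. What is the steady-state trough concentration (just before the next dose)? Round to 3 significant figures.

127 mg/L

Fraction remaining after one interval: e^(−kτ) = e^(−0.2690 × 0.910) = 0.7829
R = 1 / (1 − 0.7829) = 4.606
Css,max = 35.1 × 4.606 = 161.7 mg/L
Css,min = Css,max × e^(−kτ) = 161.7 × 0.7829 ≈ 127 mg/L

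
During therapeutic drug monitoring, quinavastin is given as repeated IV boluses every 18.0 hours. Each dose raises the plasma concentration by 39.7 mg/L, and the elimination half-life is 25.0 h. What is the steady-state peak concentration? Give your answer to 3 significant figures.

k = ln 2 / 25.0 = 0.02773 h⁻¹
Fraction remaining after one interval: e^(−kτ) = e^(−0.02773 × 18.0) = 0.6071
R = 1 / (1 − 0.6071) = 2.545
Css,max = 39.7 × 2.545 ≈ 101 mg/L

101 mg/L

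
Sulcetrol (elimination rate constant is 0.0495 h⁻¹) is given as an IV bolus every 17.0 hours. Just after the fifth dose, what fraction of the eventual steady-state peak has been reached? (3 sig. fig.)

0.985

f_n = 1 − e^(−nkτ) = 1 − e^(−5 × 0.04950 × 17.0) = 1 − e^(−4.207) = 1 − 0.01488 ≈ 0.985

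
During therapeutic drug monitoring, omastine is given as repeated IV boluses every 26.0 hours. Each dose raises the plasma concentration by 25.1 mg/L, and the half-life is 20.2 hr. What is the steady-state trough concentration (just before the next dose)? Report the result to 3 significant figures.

k = ln 2 / 20.2 = 0.03431 hr⁻¹
Fraction remaining after one interval: e^(−kτ) = e^(−0.03431 × 26.0) = 0.4098
R = 1 / (1 − 0.4098) = 1.694
Css,max = 25.1 × 1.694 = 42.53 mg/L
Css,min = Css,max × e^(−kτ) = 42.53 × 0.4098 ≈ 17.4 mg/L

17.4 mg/L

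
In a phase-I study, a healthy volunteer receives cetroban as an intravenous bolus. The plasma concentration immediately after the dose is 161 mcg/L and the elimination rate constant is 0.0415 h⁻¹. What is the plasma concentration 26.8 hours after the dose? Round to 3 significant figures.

C(t) = C₀ e^(−kt) = 161 × e^(−0.04150 × 26.8) = 161 × e^(−1.112) = 161 × 0.3288 ≈ 52.9 mcg/L

52.9 mcg/L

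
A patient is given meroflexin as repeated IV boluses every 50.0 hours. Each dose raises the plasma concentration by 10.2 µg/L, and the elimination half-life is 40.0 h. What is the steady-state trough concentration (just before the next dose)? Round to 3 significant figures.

7.40 µg/L

k = ln 2 / 40.0 = 0.01733 h⁻¹
Fraction remaining after one interval: e^(−kτ) = e^(−0.01733 × 50.0) = 0.4204
R = 1 / (1 − 0.4204) = 1.725
Css,max = 10.2 × 1.725 = 17.60 µg/L
Css,min = Css,max × e^(−kτ) = 17.60 × 0.4204 ≈ 7.40 µg/L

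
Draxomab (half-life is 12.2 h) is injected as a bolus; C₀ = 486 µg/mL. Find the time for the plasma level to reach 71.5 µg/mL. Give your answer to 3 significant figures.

33.7 hours

k = ln 2 / 12.2 = 0.05682 h⁻¹
C(t) = C₀ e^(−kt)  ⇒  t = ln(C₀/C) / k
t = ln(486/71.5) / 0.05682 = 1.917 / 0.05682 ≈ 33.7 hours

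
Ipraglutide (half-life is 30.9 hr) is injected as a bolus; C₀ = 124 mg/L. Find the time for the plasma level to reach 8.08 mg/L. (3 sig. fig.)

k = ln 2 / 30.9 = 0.02243 hr⁻¹
C(t) = C₀ e^(−kt)  ⇒  t = ln(C₀/C) / k
t = ln(124/8.08) / 0.02243 = 2.731 / 0.02243 ≈ 122 hours

122 hours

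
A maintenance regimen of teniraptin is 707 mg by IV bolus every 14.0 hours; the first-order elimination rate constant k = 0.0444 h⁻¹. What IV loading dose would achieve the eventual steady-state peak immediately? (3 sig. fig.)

Accumulation ratio R = 1 / (1 − e^(−kτ)) = 1 / (1 − e^(−0.04440×14.0)) = 1 / (1 − 0.5371) = 2.160
Loading dose = maintenance dose × R = 707 × 2.160 ≈ 1530 mg

1530 mg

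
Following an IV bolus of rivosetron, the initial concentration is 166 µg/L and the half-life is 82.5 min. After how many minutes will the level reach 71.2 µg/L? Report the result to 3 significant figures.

k = ln 2 / 82.5 = 0.008402 min⁻¹
C(t) = C₀ e^(−kt)  ⇒  t = ln(C₀/C) / k
t = ln(166/71.2) / 0.008402 = 0.8465 / 0.008402 ≈ 101 minutes

101 minutes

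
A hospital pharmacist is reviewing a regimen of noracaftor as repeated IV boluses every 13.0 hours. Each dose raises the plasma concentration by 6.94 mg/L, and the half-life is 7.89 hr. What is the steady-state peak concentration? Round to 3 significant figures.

k = ln 2 / 7.89 = 0.08785 hr⁻¹
Fraction remaining after one interval: e^(−kτ) = e^(−0.08785 × 13.0) = 0.3192
R = 1 / (1 − 0.3192) = 1.469
Css,max = 6.94 × 1.469 ≈ 10.2 mg/L

10.2 mg/L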